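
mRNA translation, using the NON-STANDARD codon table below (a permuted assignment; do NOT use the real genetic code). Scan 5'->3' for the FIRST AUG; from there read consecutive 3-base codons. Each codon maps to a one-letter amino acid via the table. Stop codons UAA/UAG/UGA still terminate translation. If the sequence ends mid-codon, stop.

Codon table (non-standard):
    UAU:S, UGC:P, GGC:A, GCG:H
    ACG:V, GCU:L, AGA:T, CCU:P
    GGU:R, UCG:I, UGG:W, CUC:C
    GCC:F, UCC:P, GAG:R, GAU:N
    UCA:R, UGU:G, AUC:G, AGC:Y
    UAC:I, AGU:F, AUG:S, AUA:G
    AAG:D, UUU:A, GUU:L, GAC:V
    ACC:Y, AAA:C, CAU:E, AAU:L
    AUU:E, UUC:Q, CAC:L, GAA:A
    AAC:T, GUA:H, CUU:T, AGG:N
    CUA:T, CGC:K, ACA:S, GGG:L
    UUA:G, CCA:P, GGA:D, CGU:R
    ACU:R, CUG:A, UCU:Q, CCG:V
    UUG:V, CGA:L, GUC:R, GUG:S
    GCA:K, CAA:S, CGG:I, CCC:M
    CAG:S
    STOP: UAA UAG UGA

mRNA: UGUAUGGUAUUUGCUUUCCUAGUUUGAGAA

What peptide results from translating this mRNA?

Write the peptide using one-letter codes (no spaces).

start AUG at pos 3
pos 3: AUG -> S; peptide=S
pos 6: GUA -> H; peptide=SH
pos 9: UUU -> A; peptide=SHA
pos 12: GCU -> L; peptide=SHAL
pos 15: UUC -> Q; peptide=SHALQ
pos 18: CUA -> T; peptide=SHALQT
pos 21: GUU -> L; peptide=SHALQTL
pos 24: UGA -> STOP

Answer: SHALQTL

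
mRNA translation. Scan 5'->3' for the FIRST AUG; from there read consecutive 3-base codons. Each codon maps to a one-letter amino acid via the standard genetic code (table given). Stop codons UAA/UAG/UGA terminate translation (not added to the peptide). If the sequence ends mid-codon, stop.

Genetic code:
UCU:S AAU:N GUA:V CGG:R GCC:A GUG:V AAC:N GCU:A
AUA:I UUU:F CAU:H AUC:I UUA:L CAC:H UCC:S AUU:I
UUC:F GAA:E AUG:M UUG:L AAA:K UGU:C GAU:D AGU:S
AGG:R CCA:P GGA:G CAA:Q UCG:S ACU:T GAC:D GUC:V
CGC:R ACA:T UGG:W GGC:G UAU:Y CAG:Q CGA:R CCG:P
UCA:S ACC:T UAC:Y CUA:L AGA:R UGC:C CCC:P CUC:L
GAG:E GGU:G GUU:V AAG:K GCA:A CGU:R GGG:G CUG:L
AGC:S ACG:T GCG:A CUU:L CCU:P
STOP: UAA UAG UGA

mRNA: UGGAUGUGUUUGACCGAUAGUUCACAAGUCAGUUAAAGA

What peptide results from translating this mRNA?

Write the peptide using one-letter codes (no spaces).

start AUG at pos 3
pos 3: AUG -> M; peptide=M
pos 6: UGU -> C; peptide=MC
pos 9: UUG -> L; peptide=MCL
pos 12: ACC -> T; peptide=MCLT
pos 15: GAU -> D; peptide=MCLTD
pos 18: AGU -> S; peptide=MCLTDS
pos 21: UCA -> S; peptide=MCLTDSS
pos 24: CAA -> Q; peptide=MCLTDSSQ
pos 27: GUC -> V; peptide=MCLTDSSQV
pos 30: AGU -> S; peptide=MCLTDSSQVS
pos 33: UAA -> STOP

Answer: MCLTDSSQVS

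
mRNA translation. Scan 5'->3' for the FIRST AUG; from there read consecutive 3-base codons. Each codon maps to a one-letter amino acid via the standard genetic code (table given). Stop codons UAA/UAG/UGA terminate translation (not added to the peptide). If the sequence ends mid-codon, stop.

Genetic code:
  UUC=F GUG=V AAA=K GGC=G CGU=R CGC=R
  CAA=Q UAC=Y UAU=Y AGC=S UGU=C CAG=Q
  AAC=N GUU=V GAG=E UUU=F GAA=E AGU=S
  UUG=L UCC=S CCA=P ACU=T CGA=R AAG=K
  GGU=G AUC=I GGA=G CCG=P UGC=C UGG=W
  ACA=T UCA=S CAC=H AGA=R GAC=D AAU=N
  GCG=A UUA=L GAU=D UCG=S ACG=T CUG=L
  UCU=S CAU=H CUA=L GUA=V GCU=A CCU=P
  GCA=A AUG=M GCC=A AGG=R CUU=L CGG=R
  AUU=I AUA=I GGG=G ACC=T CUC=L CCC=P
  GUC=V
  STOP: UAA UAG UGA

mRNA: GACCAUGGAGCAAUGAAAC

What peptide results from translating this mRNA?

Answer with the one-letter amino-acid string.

Answer: MEQ

Derivation:
start AUG at pos 4
pos 4: AUG -> M; peptide=M
pos 7: GAG -> E; peptide=ME
pos 10: CAA -> Q; peptide=MEQ
pos 13: UGA -> STOP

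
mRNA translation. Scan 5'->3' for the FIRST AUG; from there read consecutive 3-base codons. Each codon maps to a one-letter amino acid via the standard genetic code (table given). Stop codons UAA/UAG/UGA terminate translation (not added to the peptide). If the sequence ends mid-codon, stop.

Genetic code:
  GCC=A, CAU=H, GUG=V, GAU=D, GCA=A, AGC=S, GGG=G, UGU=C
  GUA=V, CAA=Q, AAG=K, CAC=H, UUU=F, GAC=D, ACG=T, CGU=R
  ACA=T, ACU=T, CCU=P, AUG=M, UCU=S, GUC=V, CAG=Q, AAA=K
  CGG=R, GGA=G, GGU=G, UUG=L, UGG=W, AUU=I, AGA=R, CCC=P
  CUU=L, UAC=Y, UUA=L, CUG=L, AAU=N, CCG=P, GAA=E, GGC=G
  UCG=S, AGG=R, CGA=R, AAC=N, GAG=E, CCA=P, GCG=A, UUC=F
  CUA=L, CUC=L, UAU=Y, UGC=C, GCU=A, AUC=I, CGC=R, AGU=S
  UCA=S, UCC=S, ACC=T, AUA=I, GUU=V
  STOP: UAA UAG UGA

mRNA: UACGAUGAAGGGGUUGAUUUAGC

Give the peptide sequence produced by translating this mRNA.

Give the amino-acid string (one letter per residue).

Answer: MKGLI

Derivation:
start AUG at pos 4
pos 4: AUG -> M; peptide=M
pos 7: AAG -> K; peptide=MK
pos 10: GGG -> G; peptide=MKG
pos 13: UUG -> L; peptide=MKGL
pos 16: AUU -> I; peptide=MKGLI
pos 19: UAG -> STOP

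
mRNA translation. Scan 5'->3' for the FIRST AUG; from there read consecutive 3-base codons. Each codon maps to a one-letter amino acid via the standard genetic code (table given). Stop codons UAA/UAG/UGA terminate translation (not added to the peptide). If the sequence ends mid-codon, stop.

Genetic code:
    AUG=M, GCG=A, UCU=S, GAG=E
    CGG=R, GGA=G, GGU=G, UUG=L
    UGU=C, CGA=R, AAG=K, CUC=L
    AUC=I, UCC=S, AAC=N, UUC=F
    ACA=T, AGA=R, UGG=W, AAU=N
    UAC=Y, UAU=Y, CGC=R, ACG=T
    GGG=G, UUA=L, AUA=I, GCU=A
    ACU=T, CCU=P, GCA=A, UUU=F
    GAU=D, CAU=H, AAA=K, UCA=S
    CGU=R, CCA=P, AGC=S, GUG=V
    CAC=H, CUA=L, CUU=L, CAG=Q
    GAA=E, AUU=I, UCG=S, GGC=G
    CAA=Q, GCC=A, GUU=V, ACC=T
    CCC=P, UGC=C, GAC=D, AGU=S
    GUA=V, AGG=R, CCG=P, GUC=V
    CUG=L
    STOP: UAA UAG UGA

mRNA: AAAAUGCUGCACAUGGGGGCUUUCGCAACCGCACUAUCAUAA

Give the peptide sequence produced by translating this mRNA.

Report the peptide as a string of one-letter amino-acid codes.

Answer: MLHMGAFATALS

Derivation:
start AUG at pos 3
pos 3: AUG -> M; peptide=M
pos 6: CUG -> L; peptide=ML
pos 9: CAC -> H; peptide=MLH
pos 12: AUG -> M; peptide=MLHM
pos 15: GGG -> G; peptide=MLHMG
pos 18: GCU -> A; peptide=MLHMGA
pos 21: UUC -> F; peptide=MLHMGAF
pos 24: GCA -> A; peptide=MLHMGAFA
pos 27: ACC -> T; peptide=MLHMGAFAT
pos 30: GCA -> A; peptide=MLHMGAFATA
pos 33: CUA -> L; peptide=MLHMGAFATAL
pos 36: UCA -> S; peptide=MLHMGAFATALS
pos 39: UAA -> STOP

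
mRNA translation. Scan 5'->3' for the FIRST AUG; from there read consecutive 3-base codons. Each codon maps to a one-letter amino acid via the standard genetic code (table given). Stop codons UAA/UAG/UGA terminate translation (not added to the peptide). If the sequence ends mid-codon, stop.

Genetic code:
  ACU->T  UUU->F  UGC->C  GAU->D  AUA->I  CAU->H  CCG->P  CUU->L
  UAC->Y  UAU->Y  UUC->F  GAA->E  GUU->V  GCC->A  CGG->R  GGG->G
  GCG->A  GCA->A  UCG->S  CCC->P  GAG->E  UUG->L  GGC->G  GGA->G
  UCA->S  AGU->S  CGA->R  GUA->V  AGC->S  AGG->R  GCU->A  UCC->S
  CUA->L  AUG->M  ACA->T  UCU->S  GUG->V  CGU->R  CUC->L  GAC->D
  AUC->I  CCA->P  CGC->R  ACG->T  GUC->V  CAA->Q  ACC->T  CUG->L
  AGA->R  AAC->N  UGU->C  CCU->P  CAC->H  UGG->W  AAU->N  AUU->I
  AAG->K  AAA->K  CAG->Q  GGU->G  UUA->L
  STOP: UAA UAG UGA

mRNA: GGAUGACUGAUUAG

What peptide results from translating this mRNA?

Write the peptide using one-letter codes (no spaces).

Answer: MTD

Derivation:
start AUG at pos 2
pos 2: AUG -> M; peptide=M
pos 5: ACU -> T; peptide=MT
pos 8: GAU -> D; peptide=MTD
pos 11: UAG -> STOP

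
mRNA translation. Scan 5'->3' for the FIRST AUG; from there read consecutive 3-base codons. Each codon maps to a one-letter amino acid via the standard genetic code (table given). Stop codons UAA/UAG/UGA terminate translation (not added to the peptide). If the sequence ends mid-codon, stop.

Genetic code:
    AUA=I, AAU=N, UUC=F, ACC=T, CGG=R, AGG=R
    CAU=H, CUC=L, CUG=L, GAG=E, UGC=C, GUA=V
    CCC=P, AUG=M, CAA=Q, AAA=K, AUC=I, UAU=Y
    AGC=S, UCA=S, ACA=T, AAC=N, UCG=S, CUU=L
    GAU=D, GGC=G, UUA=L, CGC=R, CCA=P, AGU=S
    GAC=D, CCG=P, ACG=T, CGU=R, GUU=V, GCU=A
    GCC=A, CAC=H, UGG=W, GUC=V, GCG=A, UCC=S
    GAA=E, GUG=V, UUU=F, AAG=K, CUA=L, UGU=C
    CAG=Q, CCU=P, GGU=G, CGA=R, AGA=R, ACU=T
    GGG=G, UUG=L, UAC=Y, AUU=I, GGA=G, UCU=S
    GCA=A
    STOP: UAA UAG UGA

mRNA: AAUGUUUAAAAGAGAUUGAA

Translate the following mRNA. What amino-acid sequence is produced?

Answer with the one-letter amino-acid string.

Answer: MFKRD

Derivation:
start AUG at pos 1
pos 1: AUG -> M; peptide=M
pos 4: UUU -> F; peptide=MF
pos 7: AAA -> K; peptide=MFK
pos 10: AGA -> R; peptide=MFKR
pos 13: GAU -> D; peptide=MFKRD
pos 16: UGA -> STOP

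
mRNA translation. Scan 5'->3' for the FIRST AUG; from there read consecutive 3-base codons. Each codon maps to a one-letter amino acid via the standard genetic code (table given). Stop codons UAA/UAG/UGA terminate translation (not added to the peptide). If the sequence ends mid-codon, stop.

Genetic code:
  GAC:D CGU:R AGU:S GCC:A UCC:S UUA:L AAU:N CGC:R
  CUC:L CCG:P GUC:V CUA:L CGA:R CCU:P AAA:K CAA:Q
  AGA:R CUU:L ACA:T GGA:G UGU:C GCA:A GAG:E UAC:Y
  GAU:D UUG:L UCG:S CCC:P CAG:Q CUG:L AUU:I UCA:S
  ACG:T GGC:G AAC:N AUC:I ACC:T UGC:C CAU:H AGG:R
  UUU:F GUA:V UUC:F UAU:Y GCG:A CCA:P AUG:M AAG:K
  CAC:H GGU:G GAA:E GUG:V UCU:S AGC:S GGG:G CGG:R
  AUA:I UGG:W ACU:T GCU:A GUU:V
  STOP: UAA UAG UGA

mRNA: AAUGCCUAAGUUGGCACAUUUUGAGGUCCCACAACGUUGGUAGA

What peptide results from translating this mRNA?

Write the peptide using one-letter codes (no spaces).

Answer: MPKLAHFEVPQRW

Derivation:
start AUG at pos 1
pos 1: AUG -> M; peptide=M
pos 4: CCU -> P; peptide=MP
pos 7: AAG -> K; peptide=MPK
pos 10: UUG -> L; peptide=MPKL
pos 13: GCA -> A; peptide=MPKLA
pos 16: CAU -> H; peptide=MPKLAH
pos 19: UUU -> F; peptide=MPKLAHF
pos 22: GAG -> E; peptide=MPKLAHFE
pos 25: GUC -> V; peptide=MPKLAHFEV
pos 28: CCA -> P; peptide=MPKLAHFEVP
pos 31: CAA -> Q; peptide=MPKLAHFEVPQ
pos 34: CGU -> R; peptide=MPKLAHFEVPQR
pos 37: UGG -> W; peptide=MPKLAHFEVPQRW
pos 40: UAG -> STOP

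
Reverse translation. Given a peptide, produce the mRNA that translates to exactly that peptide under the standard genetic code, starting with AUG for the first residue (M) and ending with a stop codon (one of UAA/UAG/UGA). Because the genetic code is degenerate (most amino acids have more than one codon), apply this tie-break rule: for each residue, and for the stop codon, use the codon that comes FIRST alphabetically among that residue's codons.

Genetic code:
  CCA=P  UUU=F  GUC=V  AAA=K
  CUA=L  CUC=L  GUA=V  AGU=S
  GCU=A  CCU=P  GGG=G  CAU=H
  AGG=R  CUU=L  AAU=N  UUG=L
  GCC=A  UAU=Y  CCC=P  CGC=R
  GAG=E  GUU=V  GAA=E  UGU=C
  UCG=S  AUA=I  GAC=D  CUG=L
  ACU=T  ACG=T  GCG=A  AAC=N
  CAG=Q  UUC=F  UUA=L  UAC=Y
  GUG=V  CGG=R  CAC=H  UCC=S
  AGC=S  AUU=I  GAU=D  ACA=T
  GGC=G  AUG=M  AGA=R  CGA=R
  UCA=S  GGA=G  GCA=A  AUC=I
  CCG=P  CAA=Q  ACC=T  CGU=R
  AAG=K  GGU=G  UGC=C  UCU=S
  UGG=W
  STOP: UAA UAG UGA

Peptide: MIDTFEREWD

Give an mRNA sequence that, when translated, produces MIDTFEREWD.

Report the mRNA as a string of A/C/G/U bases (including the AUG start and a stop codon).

residue 1: M -> AUG (start codon)
residue 2: I codons sorted = AUA,AUC,AUU -> pick first = AUA
residue 3: D codons sorted = GAC,GAU -> pick first = GAC
residue 4: T codons sorted = ACA,ACC,ACG,ACU -> pick first = ACA
residue 5: F codons sorted = UUC,UUU -> pick first = UUC
residue 6: E codons sorted = GAA,GAG -> pick first = GAA
residue 7: R codons sorted = AGA,AGG,CGA,CGC,CGG,CGU -> pick first = AGA
residue 8: E codons sorted = GAA,GAG -> pick first = GAA
residue 9: W -> UGG (only codon)
residue 10: D codons sorted = GAC,GAU -> pick first = GAC
terminator: stop codons sorted = UAA,UAG,UGA -> pick first = UAA

Answer: mRNA: AUGAUAGACACAUUCGAAAGAGAAUGGGACUAA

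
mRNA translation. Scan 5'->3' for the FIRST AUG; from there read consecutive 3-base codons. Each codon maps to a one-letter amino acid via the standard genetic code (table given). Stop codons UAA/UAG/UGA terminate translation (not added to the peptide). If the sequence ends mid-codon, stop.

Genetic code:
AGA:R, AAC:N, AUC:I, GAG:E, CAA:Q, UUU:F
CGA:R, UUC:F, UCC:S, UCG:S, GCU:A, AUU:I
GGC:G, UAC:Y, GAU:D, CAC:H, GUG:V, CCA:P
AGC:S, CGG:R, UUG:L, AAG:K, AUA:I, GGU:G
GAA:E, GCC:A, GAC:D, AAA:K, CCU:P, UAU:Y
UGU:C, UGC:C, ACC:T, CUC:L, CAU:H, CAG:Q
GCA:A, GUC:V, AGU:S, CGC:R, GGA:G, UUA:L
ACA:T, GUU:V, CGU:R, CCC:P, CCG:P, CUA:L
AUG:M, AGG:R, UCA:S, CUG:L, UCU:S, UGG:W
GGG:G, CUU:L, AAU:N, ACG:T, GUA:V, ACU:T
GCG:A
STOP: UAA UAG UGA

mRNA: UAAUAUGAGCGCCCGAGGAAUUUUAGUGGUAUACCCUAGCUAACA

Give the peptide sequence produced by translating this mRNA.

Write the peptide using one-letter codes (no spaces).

start AUG at pos 4
pos 4: AUG -> M; peptide=M
pos 7: AGC -> S; peptide=MS
pos 10: GCC -> A; peptide=MSA
pos 13: CGA -> R; peptide=MSAR
pos 16: GGA -> G; peptide=MSARG
pos 19: AUU -> I; peptide=MSARGI
pos 22: UUA -> L; peptide=MSARGIL
pos 25: GUG -> V; peptide=MSARGILV
pos 28: GUA -> V; peptide=MSARGILVV
pos 31: UAC -> Y; peptide=MSARGILVVY
pos 34: CCU -> P; peptide=MSARGILVVYP
pos 37: AGC -> S; peptide=MSARGILVVYPS
pos 40: UAA -> STOP

Answer: MSARGILVVYPS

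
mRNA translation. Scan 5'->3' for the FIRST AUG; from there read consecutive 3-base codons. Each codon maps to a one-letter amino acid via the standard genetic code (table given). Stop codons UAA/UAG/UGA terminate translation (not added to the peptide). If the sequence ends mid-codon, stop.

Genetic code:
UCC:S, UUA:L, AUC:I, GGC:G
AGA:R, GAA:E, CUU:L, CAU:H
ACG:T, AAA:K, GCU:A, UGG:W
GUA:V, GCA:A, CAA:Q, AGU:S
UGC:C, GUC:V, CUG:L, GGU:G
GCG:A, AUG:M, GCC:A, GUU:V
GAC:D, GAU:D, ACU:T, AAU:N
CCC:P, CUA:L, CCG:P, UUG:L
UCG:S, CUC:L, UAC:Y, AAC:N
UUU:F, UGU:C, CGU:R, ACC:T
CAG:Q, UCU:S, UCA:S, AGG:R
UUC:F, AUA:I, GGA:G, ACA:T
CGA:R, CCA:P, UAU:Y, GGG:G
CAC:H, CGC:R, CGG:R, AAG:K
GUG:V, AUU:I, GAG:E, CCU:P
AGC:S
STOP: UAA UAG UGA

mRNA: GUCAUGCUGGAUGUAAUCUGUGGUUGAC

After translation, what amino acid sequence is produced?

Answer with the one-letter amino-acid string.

start AUG at pos 3
pos 3: AUG -> M; peptide=M
pos 6: CUG -> L; peptide=ML
pos 9: GAU -> D; peptide=MLD
pos 12: GUA -> V; peptide=MLDV
pos 15: AUC -> I; peptide=MLDVI
pos 18: UGU -> C; peptide=MLDVIC
pos 21: GGU -> G; peptide=MLDVICG
pos 24: UGA -> STOP

Answer: MLDVICG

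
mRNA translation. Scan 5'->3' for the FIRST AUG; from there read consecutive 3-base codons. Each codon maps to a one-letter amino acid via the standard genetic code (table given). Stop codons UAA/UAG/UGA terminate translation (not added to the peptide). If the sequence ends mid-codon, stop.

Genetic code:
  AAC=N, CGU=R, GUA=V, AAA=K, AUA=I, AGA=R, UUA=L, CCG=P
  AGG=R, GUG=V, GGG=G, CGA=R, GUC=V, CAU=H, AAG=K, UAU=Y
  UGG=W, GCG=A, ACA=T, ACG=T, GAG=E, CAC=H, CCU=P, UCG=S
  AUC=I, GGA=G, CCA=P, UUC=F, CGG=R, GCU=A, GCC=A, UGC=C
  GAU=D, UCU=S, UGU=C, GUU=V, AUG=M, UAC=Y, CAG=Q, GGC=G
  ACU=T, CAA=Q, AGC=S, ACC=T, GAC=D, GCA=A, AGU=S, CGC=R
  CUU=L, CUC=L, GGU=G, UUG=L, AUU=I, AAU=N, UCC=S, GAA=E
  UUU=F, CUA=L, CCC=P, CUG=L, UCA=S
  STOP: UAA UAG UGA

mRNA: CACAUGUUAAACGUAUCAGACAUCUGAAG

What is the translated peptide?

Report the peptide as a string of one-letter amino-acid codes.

start AUG at pos 3
pos 3: AUG -> M; peptide=M
pos 6: UUA -> L; peptide=ML
pos 9: AAC -> N; peptide=MLN
pos 12: GUA -> V; peptide=MLNV
pos 15: UCA -> S; peptide=MLNVS
pos 18: GAC -> D; peptide=MLNVSD
pos 21: AUC -> I; peptide=MLNVSDI
pos 24: UGA -> STOP

Answer: MLNVSDI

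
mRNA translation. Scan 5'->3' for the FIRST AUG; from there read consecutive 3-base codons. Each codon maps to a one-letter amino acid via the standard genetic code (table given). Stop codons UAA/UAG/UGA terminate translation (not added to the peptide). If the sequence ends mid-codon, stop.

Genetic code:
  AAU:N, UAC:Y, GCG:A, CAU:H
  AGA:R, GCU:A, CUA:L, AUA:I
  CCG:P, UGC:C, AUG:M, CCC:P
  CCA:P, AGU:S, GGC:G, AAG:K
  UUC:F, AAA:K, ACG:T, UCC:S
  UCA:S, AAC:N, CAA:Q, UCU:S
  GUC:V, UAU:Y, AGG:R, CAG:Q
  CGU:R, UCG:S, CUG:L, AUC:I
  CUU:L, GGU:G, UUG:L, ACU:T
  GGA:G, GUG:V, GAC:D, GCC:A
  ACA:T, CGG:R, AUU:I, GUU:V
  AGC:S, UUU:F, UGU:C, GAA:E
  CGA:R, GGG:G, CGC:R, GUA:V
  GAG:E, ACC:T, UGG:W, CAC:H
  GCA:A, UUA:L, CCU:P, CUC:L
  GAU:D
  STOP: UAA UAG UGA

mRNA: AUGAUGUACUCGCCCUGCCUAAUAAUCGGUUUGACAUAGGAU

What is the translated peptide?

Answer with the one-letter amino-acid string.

start AUG at pos 0
pos 0: AUG -> M; peptide=M
pos 3: AUG -> M; peptide=MM
pos 6: UAC -> Y; peptide=MMY
pos 9: UCG -> S; peptide=MMYS
pos 12: CCC -> P; peptide=MMYSP
pos 15: UGC -> C; peptide=MMYSPC
pos 18: CUA -> L; peptide=MMYSPCL
pos 21: AUA -> I; peptide=MMYSPCLI
pos 24: AUC -> I; peptide=MMYSPCLII
pos 27: GGU -> G; peptide=MMYSPCLIIG
pos 30: UUG -> L; peptide=MMYSPCLIIGL
pos 33: ACA -> T; peptide=MMYSPCLIIGLT
pos 36: UAG -> STOP

Answer: MMYSPCLIIGLT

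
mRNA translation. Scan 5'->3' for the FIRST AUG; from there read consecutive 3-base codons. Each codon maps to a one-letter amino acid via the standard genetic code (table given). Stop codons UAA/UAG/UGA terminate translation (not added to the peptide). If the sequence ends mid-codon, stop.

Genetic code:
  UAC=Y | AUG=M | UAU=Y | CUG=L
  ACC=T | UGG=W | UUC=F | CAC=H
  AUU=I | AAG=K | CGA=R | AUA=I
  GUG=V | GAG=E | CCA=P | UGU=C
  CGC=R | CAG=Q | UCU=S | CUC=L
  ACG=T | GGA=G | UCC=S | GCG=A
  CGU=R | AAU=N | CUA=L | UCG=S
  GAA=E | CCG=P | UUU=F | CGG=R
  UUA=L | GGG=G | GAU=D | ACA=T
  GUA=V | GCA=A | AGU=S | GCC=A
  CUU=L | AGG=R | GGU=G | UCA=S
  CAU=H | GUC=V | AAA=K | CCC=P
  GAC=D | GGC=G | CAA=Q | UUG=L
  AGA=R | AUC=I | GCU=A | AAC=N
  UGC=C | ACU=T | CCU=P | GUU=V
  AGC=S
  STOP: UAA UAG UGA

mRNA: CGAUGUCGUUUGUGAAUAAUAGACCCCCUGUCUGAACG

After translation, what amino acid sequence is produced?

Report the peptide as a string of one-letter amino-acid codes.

Answer: MSFVNNRPPV

Derivation:
start AUG at pos 2
pos 2: AUG -> M; peptide=M
pos 5: UCG -> S; peptide=MS
pos 8: UUU -> F; peptide=MSF
pos 11: GUG -> V; peptide=MSFV
pos 14: AAU -> N; peptide=MSFVN
pos 17: AAU -> N; peptide=MSFVNN
pos 20: AGA -> R; peptide=MSFVNNR
pos 23: CCC -> P; peptide=MSFVNNRP
pos 26: CCU -> P; peptide=MSFVNNRPP
pos 29: GUC -> V; peptide=MSFVNNRPPV
pos 32: UGA -> STOP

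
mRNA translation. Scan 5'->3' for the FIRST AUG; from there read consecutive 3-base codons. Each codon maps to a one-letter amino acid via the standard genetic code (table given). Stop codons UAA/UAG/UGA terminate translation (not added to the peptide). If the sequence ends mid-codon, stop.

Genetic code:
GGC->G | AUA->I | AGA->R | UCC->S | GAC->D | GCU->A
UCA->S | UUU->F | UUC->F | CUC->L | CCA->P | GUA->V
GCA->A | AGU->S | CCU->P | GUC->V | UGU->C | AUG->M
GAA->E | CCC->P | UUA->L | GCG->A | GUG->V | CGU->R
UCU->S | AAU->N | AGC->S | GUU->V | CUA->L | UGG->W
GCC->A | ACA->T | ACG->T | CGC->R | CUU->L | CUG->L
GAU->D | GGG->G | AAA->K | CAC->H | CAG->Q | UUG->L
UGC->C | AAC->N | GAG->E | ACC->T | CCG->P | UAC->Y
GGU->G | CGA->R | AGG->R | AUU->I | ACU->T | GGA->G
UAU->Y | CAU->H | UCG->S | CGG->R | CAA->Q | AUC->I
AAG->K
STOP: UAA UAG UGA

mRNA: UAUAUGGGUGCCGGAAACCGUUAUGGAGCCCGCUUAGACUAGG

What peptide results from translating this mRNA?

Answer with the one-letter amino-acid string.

Answer: MGAGNRYGARLD

Derivation:
start AUG at pos 3
pos 3: AUG -> M; peptide=M
pos 6: GGU -> G; peptide=MG
pos 9: GCC -> A; peptide=MGA
pos 12: GGA -> G; peptide=MGAG
pos 15: AAC -> N; peptide=MGAGN
pos 18: CGU -> R; peptide=MGAGNR
pos 21: UAU -> Y; peptide=MGAGNRY
pos 24: GGA -> G; peptide=MGAGNRYG
pos 27: GCC -> A; peptide=MGAGNRYGA
pos 30: CGC -> R; peptide=MGAGNRYGAR
pos 33: UUA -> L; peptide=MGAGNRYGARL
pos 36: GAC -> D; peptide=MGAGNRYGARLD
pos 39: UAG -> STOP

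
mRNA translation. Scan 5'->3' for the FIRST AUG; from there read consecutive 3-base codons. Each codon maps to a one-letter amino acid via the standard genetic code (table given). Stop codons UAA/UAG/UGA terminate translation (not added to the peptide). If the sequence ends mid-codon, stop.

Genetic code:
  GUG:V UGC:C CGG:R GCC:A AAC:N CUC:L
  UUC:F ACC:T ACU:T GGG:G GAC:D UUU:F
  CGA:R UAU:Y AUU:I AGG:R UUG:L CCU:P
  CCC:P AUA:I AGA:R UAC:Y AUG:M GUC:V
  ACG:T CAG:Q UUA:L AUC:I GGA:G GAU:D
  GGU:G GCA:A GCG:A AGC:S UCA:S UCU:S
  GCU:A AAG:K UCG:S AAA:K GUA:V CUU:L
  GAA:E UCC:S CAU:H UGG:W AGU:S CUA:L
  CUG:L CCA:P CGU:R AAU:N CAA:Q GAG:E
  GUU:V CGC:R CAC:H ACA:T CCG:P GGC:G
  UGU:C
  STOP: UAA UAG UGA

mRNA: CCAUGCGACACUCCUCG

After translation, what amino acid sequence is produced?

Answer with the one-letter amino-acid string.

start AUG at pos 2
pos 2: AUG -> M; peptide=M
pos 5: CGA -> R; peptide=MR
pos 8: CAC -> H; peptide=MRH
pos 11: UCC -> S; peptide=MRHS
pos 14: UCG -> S; peptide=MRHSS
pos 17: only 0 nt remain (<3), stop (end of mRNA)

Answer: MRHSS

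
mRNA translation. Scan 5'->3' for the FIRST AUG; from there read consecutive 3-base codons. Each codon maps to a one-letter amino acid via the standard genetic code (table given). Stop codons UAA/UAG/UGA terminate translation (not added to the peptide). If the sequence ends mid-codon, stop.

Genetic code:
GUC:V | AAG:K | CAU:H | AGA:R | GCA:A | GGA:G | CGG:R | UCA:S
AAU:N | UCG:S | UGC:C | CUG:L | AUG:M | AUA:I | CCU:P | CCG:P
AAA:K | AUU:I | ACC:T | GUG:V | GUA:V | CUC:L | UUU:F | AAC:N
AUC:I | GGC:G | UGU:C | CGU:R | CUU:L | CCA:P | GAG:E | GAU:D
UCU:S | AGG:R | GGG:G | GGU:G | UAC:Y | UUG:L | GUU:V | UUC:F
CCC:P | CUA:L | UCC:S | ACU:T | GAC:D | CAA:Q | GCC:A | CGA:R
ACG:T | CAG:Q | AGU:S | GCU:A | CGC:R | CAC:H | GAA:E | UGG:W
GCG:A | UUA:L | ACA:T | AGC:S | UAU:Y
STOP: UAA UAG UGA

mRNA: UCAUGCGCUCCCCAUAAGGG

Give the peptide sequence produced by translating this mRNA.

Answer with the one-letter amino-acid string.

Answer: MRSP

Derivation:
start AUG at pos 2
pos 2: AUG -> M; peptide=M
pos 5: CGC -> R; peptide=MR
pos 8: UCC -> S; peptide=MRS
pos 11: CCA -> P; peptide=MRSP
pos 14: UAA -> STOP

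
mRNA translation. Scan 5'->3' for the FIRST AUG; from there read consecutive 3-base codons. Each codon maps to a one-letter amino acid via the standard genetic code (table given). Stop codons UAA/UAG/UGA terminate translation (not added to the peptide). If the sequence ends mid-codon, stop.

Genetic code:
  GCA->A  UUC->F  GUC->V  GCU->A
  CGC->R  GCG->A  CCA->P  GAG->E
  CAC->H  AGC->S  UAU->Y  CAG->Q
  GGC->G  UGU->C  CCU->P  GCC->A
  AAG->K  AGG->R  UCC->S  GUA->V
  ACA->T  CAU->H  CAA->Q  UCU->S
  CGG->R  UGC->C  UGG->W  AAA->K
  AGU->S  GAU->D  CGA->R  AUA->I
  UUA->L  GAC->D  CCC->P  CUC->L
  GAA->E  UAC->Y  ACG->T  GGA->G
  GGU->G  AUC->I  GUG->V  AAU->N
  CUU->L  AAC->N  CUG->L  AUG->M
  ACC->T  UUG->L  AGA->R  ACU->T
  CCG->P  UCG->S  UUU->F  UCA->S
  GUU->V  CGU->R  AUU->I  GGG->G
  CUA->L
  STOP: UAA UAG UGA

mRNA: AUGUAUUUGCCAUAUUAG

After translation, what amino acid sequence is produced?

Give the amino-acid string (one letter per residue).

start AUG at pos 0
pos 0: AUG -> M; peptide=M
pos 3: UAU -> Y; peptide=MY
pos 6: UUG -> L; peptide=MYL
pos 9: CCA -> P; peptide=MYLP
pos 12: UAU -> Y; peptide=MYLPY
pos 15: UAG -> STOP

Answer: MYLPY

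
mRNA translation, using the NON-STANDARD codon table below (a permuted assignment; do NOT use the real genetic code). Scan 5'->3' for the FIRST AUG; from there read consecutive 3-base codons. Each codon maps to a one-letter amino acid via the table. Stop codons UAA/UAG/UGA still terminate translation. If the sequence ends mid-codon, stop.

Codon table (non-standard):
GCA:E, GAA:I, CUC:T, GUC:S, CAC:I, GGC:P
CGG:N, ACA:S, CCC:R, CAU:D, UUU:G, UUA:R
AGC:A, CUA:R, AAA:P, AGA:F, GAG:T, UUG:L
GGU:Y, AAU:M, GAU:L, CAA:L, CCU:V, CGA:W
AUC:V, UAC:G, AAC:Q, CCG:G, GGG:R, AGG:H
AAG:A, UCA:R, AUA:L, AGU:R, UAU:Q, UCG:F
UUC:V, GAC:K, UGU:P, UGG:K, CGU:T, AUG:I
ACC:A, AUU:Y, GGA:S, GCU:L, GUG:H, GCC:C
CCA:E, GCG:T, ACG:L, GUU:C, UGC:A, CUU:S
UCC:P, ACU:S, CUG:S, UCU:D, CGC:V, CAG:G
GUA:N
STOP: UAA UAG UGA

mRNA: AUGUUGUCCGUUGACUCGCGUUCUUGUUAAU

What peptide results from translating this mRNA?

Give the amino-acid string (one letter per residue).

Answer: ILPCKFTDP

Derivation:
start AUG at pos 0
pos 0: AUG -> I; peptide=I
pos 3: UUG -> L; peptide=IL
pos 6: UCC -> P; peptide=ILP
pos 9: GUU -> C; peptide=ILPC
pos 12: GAC -> K; peptide=ILPCK
pos 15: UCG -> F; peptide=ILPCKF
pos 18: CGU -> T; peptide=ILPCKFT
pos 21: UCU -> D; peptide=ILPCKFTD
pos 24: UGU -> P; peptide=ILPCKFTDP
pos 27: UAA -> STOP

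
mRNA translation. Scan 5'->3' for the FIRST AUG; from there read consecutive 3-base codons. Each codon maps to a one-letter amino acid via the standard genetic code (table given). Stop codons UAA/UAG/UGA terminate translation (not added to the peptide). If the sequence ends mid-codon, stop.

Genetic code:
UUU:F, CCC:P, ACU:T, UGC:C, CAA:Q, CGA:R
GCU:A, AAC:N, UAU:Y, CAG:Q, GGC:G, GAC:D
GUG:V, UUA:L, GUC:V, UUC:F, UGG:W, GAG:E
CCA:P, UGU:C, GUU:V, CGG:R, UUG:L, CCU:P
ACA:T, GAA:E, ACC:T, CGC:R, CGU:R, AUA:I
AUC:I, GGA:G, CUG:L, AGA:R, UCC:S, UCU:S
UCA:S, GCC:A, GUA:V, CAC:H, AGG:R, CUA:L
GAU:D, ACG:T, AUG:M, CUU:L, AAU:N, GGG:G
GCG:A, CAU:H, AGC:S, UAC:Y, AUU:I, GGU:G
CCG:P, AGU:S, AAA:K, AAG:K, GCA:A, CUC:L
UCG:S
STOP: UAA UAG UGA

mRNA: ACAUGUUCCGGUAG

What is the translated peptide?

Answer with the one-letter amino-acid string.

start AUG at pos 2
pos 2: AUG -> M; peptide=M
pos 5: UUC -> F; peptide=MF
pos 8: CGG -> R; peptide=MFR
pos 11: UAG -> STOP

Answer: MFR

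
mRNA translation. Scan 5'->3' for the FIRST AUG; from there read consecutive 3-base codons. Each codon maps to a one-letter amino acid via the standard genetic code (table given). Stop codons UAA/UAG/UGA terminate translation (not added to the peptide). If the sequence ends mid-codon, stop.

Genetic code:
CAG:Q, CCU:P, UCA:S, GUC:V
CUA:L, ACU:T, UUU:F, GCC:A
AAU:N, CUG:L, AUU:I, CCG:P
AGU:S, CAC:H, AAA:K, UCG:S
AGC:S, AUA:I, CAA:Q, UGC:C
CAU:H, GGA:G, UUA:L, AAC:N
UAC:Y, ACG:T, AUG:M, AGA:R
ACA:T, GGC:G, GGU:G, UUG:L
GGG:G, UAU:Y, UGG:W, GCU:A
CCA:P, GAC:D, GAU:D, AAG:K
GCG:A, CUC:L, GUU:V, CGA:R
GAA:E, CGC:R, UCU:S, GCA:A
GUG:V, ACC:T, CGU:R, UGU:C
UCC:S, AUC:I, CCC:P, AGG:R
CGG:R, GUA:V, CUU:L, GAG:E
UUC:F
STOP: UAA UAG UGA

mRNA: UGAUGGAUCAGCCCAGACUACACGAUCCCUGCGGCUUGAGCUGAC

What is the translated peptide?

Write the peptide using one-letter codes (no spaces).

Answer: MDQPRLHDPCGLS

Derivation:
start AUG at pos 2
pos 2: AUG -> M; peptide=M
pos 5: GAU -> D; peptide=MD
pos 8: CAG -> Q; peptide=MDQ
pos 11: CCC -> P; peptide=MDQP
pos 14: AGA -> R; peptide=MDQPR
pos 17: CUA -> L; peptide=MDQPRL
pos 20: CAC -> H; peptide=MDQPRLH
pos 23: GAU -> D; peptide=MDQPRLHD
pos 26: CCC -> P; peptide=MDQPRLHDP
pos 29: UGC -> C; peptide=MDQPRLHDPC
pos 32: GGC -> G; peptide=MDQPRLHDPCG
pos 35: UUG -> L; peptide=MDQPRLHDPCGL
pos 38: AGC -> S; peptide=MDQPRLHDPCGLS
pos 41: UGA -> STOP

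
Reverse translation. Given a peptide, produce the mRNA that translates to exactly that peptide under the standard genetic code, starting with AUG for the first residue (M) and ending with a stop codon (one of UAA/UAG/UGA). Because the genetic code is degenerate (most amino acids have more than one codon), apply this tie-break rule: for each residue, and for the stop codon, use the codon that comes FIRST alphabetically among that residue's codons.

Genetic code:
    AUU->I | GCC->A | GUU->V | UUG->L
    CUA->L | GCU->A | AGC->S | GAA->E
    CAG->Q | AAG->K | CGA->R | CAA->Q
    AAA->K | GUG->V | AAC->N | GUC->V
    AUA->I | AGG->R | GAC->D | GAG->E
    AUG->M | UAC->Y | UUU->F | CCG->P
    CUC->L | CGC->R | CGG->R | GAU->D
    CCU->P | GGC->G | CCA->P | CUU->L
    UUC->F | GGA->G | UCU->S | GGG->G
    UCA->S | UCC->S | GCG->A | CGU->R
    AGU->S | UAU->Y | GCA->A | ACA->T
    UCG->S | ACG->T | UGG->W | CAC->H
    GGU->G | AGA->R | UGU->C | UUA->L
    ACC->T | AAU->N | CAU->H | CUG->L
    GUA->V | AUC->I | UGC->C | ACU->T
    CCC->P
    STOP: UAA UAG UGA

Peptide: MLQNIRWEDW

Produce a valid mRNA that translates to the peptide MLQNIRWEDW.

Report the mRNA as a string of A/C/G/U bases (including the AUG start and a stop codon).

residue 1: M -> AUG (start codon)
residue 2: L codons sorted = CUA,CUC,CUG,CUU,UUA,UUG -> pick first = CUA
residue 3: Q codons sorted = CAA,CAG -> pick first = CAA
residue 4: N codons sorted = AAC,AAU -> pick first = AAC
residue 5: I codons sorted = AUA,AUC,AUU -> pick first = AUA
residue 6: R codons sorted = AGA,AGG,CGA,CGC,CGG,CGU -> pick first = AGA
residue 7: W -> UGG (only codon)
residue 8: E codons sorted = GAA,GAG -> pick first = GAA
residue 9: D codons sorted = GAC,GAU -> pick first = GAC
residue 10: W -> UGG (only codon)
terminator: stop codons sorted = UAA,UAG,UGA -> pick first = UAA

Answer: mRNA: AUGCUACAAAACAUAAGAUGGGAAGACUGGUAA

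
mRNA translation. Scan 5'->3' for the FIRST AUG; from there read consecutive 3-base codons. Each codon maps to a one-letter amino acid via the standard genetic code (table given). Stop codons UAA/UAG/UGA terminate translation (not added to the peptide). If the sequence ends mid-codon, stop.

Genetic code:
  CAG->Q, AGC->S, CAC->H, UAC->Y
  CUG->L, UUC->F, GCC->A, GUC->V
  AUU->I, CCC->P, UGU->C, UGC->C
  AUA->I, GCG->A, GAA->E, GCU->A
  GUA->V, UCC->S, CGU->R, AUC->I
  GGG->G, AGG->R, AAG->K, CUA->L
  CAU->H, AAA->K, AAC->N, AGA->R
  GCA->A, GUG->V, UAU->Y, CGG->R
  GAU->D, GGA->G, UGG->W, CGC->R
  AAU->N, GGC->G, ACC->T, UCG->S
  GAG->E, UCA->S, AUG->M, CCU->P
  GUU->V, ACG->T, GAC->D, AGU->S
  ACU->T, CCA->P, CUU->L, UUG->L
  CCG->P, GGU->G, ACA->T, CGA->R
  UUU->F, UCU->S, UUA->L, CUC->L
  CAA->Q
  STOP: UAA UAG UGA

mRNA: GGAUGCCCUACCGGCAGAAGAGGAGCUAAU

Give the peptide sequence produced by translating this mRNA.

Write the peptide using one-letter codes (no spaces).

start AUG at pos 2
pos 2: AUG -> M; peptide=M
pos 5: CCC -> P; peptide=MP
pos 8: UAC -> Y; peptide=MPY
pos 11: CGG -> R; peptide=MPYR
pos 14: CAG -> Q; peptide=MPYRQ
pos 17: AAG -> K; peptide=MPYRQK
pos 20: AGG -> R; peptide=MPYRQKR
pos 23: AGC -> S; peptide=MPYRQKRS
pos 26: UAA -> STOP

Answer: MPYRQKRS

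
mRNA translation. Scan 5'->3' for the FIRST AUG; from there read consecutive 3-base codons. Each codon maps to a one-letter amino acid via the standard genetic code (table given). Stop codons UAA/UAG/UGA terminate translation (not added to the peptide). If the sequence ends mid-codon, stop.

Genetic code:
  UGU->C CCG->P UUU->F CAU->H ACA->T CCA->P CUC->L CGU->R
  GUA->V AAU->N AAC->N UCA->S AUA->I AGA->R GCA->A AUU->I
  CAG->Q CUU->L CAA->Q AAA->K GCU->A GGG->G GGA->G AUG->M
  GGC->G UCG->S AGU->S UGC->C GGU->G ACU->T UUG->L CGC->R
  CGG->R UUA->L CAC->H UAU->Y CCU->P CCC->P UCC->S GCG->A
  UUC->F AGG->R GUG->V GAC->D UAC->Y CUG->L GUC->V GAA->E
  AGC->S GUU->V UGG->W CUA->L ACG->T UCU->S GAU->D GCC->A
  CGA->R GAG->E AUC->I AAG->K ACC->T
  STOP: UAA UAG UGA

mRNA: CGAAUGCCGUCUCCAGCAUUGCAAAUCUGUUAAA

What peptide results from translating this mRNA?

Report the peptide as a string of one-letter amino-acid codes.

Answer: MPSPALQIC

Derivation:
start AUG at pos 3
pos 3: AUG -> M; peptide=M
pos 6: CCG -> P; peptide=MP
pos 9: UCU -> S; peptide=MPS
pos 12: CCA -> P; peptide=MPSP
pos 15: GCA -> A; peptide=MPSPA
pos 18: UUG -> L; peptide=MPSPAL
pos 21: CAA -> Q; peptide=MPSPALQ
pos 24: AUC -> I; peptide=MPSPALQI
pos 27: UGU -> C; peptide=MPSPALQIC
pos 30: UAA -> STOP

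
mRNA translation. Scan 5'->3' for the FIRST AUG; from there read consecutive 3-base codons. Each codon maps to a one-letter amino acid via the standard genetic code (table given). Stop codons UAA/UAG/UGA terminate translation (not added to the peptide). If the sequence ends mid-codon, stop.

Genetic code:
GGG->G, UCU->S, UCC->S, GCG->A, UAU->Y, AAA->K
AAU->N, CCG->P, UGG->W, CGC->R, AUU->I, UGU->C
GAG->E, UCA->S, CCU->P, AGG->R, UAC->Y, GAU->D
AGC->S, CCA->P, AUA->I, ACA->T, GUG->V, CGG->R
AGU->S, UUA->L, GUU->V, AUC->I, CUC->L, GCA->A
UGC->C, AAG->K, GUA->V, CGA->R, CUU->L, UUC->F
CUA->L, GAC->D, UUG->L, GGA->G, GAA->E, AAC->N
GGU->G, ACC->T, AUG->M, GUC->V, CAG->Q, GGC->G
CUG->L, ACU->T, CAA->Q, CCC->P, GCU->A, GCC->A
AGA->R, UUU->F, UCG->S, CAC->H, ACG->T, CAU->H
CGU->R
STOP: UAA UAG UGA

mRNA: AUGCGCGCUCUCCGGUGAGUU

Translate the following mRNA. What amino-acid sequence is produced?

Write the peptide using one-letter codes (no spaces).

Answer: MRALR

Derivation:
start AUG at pos 0
pos 0: AUG -> M; peptide=M
pos 3: CGC -> R; peptide=MR
pos 6: GCU -> A; peptide=MRA
pos 9: CUC -> L; peptide=MRAL
pos 12: CGG -> R; peptide=MRALR
pos 15: UGA -> STOP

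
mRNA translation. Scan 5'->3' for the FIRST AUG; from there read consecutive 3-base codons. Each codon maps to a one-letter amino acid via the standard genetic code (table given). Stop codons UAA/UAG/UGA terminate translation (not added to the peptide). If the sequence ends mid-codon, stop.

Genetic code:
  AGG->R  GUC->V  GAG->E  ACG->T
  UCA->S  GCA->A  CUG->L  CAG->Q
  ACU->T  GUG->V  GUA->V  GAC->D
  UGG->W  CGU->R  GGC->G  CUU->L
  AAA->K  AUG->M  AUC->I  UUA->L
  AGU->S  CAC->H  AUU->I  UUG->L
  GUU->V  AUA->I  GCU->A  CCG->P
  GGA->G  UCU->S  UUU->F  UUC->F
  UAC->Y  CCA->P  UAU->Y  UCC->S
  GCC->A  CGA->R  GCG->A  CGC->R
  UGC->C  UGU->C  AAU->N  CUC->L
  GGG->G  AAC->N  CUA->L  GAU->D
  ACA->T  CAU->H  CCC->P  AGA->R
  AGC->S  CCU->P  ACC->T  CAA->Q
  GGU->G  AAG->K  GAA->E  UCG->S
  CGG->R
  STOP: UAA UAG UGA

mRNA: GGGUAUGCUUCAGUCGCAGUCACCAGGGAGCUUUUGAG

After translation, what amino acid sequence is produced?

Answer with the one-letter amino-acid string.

start AUG at pos 4
pos 4: AUG -> M; peptide=M
pos 7: CUU -> L; peptide=ML
pos 10: CAG -> Q; peptide=MLQ
pos 13: UCG -> S; peptide=MLQS
pos 16: CAG -> Q; peptide=MLQSQ
pos 19: UCA -> S; peptide=MLQSQS
pos 22: CCA -> P; peptide=MLQSQSP
pos 25: GGG -> G; peptide=MLQSQSPG
pos 28: AGC -> S; peptide=MLQSQSPGS
pos 31: UUU -> F; peptide=MLQSQSPGSF
pos 34: UGA -> STOP

Answer: MLQSQSPGSF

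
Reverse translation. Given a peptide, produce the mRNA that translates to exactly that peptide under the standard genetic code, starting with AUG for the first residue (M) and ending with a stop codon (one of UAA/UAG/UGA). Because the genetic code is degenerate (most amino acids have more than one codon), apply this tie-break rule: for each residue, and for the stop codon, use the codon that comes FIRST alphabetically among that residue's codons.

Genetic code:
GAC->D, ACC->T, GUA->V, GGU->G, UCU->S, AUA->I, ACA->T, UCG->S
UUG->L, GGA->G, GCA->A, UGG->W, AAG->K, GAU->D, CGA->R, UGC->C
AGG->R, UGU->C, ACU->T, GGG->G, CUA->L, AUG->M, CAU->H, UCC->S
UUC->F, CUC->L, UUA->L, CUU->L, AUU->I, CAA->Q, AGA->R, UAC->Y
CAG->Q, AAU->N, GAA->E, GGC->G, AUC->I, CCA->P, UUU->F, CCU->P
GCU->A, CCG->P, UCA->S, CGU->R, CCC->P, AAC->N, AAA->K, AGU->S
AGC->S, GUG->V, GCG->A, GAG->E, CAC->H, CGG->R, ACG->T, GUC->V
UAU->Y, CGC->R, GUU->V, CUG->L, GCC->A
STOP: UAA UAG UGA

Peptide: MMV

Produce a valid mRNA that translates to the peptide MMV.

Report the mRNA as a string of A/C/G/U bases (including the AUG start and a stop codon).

residue 1: M -> AUG (start codon)
residue 2: M -> AUG (only codon)
residue 3: V codons sorted = GUA,GUC,GUG,GUU -> pick first = GUA
terminator: stop codons sorted = UAA,UAG,UGA -> pick first = UAA

Answer: mRNA: AUGAUGGUAUAA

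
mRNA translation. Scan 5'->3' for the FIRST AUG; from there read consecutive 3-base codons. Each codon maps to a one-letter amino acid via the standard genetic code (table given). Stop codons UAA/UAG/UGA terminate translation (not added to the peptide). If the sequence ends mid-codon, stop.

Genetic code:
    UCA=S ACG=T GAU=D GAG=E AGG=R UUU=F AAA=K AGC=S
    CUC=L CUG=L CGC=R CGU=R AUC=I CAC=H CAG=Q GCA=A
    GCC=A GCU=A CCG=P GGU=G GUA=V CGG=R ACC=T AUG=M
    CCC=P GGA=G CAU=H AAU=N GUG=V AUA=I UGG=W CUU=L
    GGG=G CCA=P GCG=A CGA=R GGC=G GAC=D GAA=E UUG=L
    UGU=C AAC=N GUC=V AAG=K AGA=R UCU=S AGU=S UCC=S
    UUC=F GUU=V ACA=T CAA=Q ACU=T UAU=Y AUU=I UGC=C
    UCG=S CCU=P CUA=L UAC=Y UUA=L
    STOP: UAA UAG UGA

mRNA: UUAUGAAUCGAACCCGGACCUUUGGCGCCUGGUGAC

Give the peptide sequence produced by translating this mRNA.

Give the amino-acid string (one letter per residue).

start AUG at pos 2
pos 2: AUG -> M; peptide=M
pos 5: AAU -> N; peptide=MN
pos 8: CGA -> R; peptide=MNR
pos 11: ACC -> T; peptide=MNRT
pos 14: CGG -> R; peptide=MNRTR
pos 17: ACC -> T; peptide=MNRTRT
pos 20: UUU -> F; peptide=MNRTRTF
pos 23: GGC -> G; peptide=MNRTRTFG
pos 26: GCC -> A; peptide=MNRTRTFGA
pos 29: UGG -> W; peptide=MNRTRTFGAW
pos 32: UGA -> STOP

Answer: MNRTRTFGAW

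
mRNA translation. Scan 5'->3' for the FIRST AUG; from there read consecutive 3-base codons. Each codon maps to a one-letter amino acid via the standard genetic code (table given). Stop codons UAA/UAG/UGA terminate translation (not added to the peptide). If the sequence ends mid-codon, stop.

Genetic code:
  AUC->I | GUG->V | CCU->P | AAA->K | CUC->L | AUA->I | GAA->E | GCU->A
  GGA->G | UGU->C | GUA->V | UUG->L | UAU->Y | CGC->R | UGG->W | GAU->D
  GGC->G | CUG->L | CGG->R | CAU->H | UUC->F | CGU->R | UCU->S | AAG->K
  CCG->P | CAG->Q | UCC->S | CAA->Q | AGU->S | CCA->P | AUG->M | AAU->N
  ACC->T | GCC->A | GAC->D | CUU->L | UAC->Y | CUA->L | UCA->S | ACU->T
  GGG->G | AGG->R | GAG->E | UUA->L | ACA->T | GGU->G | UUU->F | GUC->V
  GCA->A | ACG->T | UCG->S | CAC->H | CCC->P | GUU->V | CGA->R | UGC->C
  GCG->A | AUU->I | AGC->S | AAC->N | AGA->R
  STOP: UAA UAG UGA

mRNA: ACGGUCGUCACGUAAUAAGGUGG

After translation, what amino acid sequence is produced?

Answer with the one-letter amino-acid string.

Answer: (empty: no AUG start codon)

Derivation:
no AUG start codon found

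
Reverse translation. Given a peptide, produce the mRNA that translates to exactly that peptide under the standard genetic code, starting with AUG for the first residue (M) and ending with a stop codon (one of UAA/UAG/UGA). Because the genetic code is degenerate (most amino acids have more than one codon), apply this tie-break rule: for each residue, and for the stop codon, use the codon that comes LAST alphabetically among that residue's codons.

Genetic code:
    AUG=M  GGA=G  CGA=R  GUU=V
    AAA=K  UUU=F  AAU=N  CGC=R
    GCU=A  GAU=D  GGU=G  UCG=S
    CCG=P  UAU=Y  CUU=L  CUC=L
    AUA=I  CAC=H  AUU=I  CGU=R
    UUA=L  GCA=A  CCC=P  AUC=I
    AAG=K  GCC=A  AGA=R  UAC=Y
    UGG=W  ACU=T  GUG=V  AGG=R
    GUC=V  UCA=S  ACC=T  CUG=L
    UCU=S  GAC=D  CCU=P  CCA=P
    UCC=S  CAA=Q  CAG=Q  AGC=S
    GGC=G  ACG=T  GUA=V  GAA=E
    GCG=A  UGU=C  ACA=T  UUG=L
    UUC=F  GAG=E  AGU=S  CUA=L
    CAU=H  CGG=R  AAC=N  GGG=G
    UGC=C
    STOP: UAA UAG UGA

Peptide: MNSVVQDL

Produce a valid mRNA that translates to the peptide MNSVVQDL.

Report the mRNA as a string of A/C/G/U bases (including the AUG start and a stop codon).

Answer: mRNA: AUGAAUUCUGUUGUUCAGGAUUUGUGA

Derivation:
residue 1: M -> AUG (start codon)
residue 2: N codons sorted = AAC,AAU -> pick last = AAU
residue 3: S codons sorted = AGC,AGU,UCA,UCC,UCG,UCU -> pick last = UCU
residue 4: V codons sorted = GUA,GUC,GUG,GUU -> pick last = GUU
residue 5: V codons sorted = GUA,GUC,GUG,GUU -> pick last = GUU
residue 6: Q codons sorted = CAA,CAG -> pick last = CAG
residue 7: D codons sorted = GAC,GAU -> pick last = GAU
residue 8: L codons sorted = CUA,CUC,CUG,CUU,UUA,UUG -> pick last = UUG
terminator: stop codons sorted = UAA,UAG,UGA -> pick last = UGA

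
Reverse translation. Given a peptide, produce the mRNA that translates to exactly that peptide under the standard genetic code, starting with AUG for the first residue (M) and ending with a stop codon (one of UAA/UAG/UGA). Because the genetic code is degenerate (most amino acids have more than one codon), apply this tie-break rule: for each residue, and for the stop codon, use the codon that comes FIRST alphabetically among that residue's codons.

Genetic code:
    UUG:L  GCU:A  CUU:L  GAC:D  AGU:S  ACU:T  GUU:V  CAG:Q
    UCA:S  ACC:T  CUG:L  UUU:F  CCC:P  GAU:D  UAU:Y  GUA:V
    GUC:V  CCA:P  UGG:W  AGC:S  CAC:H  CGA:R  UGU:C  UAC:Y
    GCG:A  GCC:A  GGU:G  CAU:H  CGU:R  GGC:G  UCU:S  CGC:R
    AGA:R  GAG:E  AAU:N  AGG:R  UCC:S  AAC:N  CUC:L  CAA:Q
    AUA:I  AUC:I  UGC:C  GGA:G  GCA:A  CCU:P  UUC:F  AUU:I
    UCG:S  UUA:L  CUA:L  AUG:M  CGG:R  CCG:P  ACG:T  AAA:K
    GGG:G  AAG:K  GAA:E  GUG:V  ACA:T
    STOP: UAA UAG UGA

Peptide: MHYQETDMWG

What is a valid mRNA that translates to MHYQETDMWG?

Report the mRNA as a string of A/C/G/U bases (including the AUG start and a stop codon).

residue 1: M -> AUG (start codon)
residue 2: H codons sorted = CAC,CAU -> pick first = CAC
residue 3: Y codons sorted = UAC,UAU -> pick first = UAC
residue 4: Q codons sorted = CAA,CAG -> pick first = CAA
residue 5: E codons sorted = GAA,GAG -> pick first = GAA
residue 6: T codons sorted = ACA,ACC,ACG,ACU -> pick first = ACA
residue 7: D codons sorted = GAC,GAU -> pick first = GAC
residue 8: M -> AUG (only codon)
residue 9: W -> UGG (only codon)
residue 10: G codons sorted = GGA,GGC,GGG,GGU -> pick first = GGA
terminator: stop codons sorted = UAA,UAG,UGA -> pick first = UAA

Answer: mRNA: AUGCACUACCAAGAAACAGACAUGUGGGGAUAA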